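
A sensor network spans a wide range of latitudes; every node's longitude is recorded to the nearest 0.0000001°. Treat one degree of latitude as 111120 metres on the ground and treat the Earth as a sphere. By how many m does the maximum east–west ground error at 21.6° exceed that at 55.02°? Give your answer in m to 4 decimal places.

0.0020 m

Rounding to 7 decimal places leaves the longitude within ±5e-08° of the true value.
At 21.6°: 5e-08° × 111120 × cos 21.6° = 5e-08 × 111120 × 0.9298 ≈ 0.0051658 m.
At 55.02°: 5e-08° × 111120 × cos 55.02° = 5e-08 × 111120 × 0.5733 ≈ 0.0031852 m.
Difference: 0.0051658 − 0.0031852 = 0.0019806 m.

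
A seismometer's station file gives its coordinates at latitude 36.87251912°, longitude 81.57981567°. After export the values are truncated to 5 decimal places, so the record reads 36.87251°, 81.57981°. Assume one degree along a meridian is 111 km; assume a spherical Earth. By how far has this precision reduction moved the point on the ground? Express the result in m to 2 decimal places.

1.13 m

Δlat = 36.87251912 − 36.87251 = +0.00000912°; Δlon = 81.57981567 − 81.57981 = +0.00000567°.
N–S: 0.00000912° × 111000 m/° = 1.01232 m.
East–west at this latitude: 0.00000567° × 111000 × cos 36.8725° ≈ 0.00000567 × 88797 = 0.503479 m.
Distance: √(1.01232² + 0.503479²) ≈ 1.13061 m.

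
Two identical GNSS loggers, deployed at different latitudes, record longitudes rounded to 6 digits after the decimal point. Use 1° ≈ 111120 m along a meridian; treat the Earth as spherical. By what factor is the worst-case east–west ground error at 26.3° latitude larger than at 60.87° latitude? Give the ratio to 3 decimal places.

1.842

Rounding to 6 decimal places leaves the longitude within ±5e-07° of the true value.
At 26.3°: 5e-07° × 111120 × cos 26.3° = 5e-07 × 111120 × 0.8965 ≈ 0.049809 m.
Error at 60.87° = 5e-07° × 111120 × cos 60.87° ≈ 0.05556 × 0.4868 = 0.027046 m.
Ratio: 0.049809 / 0.027046 = cos 26.3° / cos 60.87° ≈ 1.8416.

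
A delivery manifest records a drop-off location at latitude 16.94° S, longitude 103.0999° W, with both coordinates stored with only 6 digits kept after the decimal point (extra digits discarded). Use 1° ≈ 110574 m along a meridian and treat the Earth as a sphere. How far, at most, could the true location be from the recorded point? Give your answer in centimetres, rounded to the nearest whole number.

Truncating at 6 decimal places can drop up to a full unit in the last place, so each coordinate may be off by as much as 1e-06°.
North–south component: 1e-06° × 110574 = 0.110574 m.
Longitude error → 1e-06 × 110574 × cos 16.94° = 1e-06 × 110574 × 0.9566 ≈ 0.105776 m.
Combining orthogonally: (0.110574² + 0.105776²)^½ ≈ 0.15302 m.
That is 0.15302 m = 15.302 cm.

15 centimetres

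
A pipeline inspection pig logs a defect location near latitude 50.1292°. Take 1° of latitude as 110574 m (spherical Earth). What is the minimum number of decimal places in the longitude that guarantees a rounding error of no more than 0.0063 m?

At 50.1292° one degree of longitude covers 110574 × cos 50.1292° ≈ 110574 × 0.6411 ≈ 70884.4 m.
N decimal places → at most half a unit in the last place, 0.5 × 10⁻ᴺ° = 70884.4/2 × 10⁻ᴺ m.
Need 0.5 × 70884.4 × 10⁻ᴺ ≤ 0.0063 → 10⁻ᴺ ≤ 1.778e-07, so N ≥ 6.75.
N = 6 would give 0.0354 m (too coarse); N = 7 gives 0.00354 m ≤ 0.0063 m.

7 decimal places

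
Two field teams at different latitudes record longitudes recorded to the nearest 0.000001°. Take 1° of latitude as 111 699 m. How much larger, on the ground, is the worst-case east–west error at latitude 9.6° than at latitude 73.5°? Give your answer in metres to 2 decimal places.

Rounding to 6 decimal places leaves the longitude within ±5e-07° of the true value.
At 9.6°: 5e-07° × 111699 × cos 9.6° = 5e-07 × 111699 × 0.9860 ≈ 0.055067 m.
At 73.5°: 5e-07° × 111699 × cos 73.5° = 5e-07 × 111699 × 0.2840 ≈ 0.015862 m.
So the lower-latitude error exceeds the higher by 0.055067 − 0.015862 = 0.039205 m.

0.04 metres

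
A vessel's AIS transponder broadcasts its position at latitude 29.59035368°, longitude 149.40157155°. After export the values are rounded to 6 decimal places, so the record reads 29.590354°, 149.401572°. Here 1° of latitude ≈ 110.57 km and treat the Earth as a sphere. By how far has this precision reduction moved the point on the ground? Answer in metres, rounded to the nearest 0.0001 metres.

0.0559 metres

Δlat = 29.59035368 − 29.590354 = -0.00000032°; Δlon = 149.40157155 − 149.401572 = -0.00000045°.
N–S: -0.00000032° × 110570 m/° = -0.0353824 m.
E–W at 29.5904°: -0.00000045° × 110570 × cos 29.5904° = -0.00000045 × 110570 × 0.8696 ≈ -0.0432672 m.
Distance: √(0.0353824² + 0.0432672²) ≈ 0.0558924 m.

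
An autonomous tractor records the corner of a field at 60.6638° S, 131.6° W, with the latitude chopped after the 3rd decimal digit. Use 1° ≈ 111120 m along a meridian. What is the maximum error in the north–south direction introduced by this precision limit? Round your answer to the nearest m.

111 m

Truncating at 3 decimal places can drop up to a full unit in the last place, so the latitude may be off by as much as 0.001°.
Along the meridian that is 0.001° × 111120 m/° = 111.12 m.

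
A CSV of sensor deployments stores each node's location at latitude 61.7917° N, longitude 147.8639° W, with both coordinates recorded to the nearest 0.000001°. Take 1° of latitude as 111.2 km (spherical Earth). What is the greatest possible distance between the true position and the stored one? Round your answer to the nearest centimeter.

6 centimeters

Rounding to 6 decimal places leaves each coordinate within ±5e-07° of the true value.
N–S: 5e-07° × 111200 m/° = 0.0556 m.
E–W at 61.7917°: 5e-07° × 111200 × cos 61.7917° = 5e-07 × 111200 × 0.4727 ≈ 0.0262809 m.
The two errors are perpendicular, so the maximum displacement is √(0.0556² + 0.0262809²) ≈ 0.0614983 m.
That is 0.0614983 m = 6.1498 cm.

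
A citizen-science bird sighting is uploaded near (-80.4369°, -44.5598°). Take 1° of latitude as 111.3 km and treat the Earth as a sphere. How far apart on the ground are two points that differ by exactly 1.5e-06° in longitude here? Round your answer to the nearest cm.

1.5e-06° of longitude at 80.4369° is 1.5e-06 × 111300 × cos 80.4369° ≈ 1.5e-06 × 18490.7 = 0.027736 m.
That is 0.027736 m = 2.7736 cm.

3 cm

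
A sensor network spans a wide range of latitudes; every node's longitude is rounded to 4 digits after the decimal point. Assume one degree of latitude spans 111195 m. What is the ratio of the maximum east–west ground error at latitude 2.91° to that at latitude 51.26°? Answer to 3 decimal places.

Rounding to 4 decimal places leaves the longitude within ±5e-05° of the true value.
At 2.91°: 5e-05° × 111195 × cos 2.91° = 5e-05 × 111195 × 0.9987 ≈ 5.5526 m.
At 51.26°: 5e-05° × 111195 × cos 51.26° = 5e-05 × 111195 × 0.6258 ≈ 3.4792 m.
Ratio: 5.5526 / 3.4792 = cos 2.91° / cos 51.26° ≈ 1.5959.

1.596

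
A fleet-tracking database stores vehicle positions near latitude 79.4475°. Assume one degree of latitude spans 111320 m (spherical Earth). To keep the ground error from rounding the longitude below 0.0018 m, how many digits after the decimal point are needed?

7

At 79.4475° one degree of longitude covers 111320 × cos 79.4475° ≈ 111320 × 0.1831 ≈ 20386.7 m.
N decimal places → at most half a unit in the last place, 0.5 × 10⁻ᴺ° = 20386.7/2 × 10⁻ᴺ m.
Need 0.5 × 20386.7 × 10⁻ᴺ ≤ 0.0018 → 10⁻ᴺ ≤ 1.766e-07, so N ≥ 6.75.
At 6 places the error can reach 0.0102 m, but 7 places keeps it to 0.00102 m.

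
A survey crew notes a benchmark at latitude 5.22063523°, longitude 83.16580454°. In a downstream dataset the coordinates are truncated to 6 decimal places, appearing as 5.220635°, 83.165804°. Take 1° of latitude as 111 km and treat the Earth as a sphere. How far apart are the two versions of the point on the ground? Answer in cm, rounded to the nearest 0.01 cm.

Δlat = 5.22063523 − 5.220635 = +0.00000023°; Δlon = 83.16580454 − 83.165804 = +0.00000054°.
North–south shift: 0.00000023 × 111000 = 0.02553 m.
E–W at 5.22063°: 0.00000054° × 111000 × cos 5.22063° = 0.00000054 × 111000 × 0.9959 ≈ 0.0596914 m.
Distance: √(0.02553² + 0.0596914²) ≈ 0.0649218 m.
That is 0.0649218 m = 6.4922 cm.

6.49 cm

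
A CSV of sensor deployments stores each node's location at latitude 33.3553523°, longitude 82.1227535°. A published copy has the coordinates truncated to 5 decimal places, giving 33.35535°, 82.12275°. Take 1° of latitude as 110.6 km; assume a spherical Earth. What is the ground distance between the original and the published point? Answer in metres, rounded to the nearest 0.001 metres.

0.411 metres

Δlat = 33.3553523 − 33.35535 = +0.0000023°; Δlon = 82.1227535 − 82.12275 = +0.0000035°.
N–S: 0.0000023° × 110600 m/° = 0.25438 m.
E–W at 33.3554°: 0.0000035° × 110600 × cos 33.3554° = 0.0000035 × 110600 × 0.8353 ≈ 0.323336 m.
Distance: √(0.25438² + 0.323336²) ≈ 0.411406 m.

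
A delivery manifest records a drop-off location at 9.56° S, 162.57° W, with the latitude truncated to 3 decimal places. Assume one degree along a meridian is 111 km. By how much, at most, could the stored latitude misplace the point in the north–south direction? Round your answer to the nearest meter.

111 meters

Truncating at 3 decimal places can drop up to a full unit in the last place, so the latitude may be off by as much as 0.001°.
North–south distance: 0.001° × 111000 m/° = 111 m.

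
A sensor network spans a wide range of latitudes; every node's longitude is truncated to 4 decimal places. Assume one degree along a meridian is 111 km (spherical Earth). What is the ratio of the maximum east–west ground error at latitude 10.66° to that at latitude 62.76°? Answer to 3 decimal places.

Truncating at 4 decimal places can drop up to a full unit in the last place, so the longitude may be off by as much as 0.0001°.
At 10.66°: 0.0001° × 111000 × cos 10.66° = 0.0001 × 111000 × 0.9827 ≈ 10.908 m.
At 62.76°: 0.0001° × 111000 × cos 62.76° = 0.0001 × 111000 × 0.4577 ≈ 5.0807 m.
Ratio: 10.908 / 5.0807 = cos 10.66° / cos 62.76° ≈ 2.1470.

2.147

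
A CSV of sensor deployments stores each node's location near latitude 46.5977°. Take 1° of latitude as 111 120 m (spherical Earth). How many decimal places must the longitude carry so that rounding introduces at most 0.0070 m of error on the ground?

At 46.5977° one degree of longitude covers 111120 × cos 46.5977° ≈ 111120 × 0.6871 ≈ 76352.4 m.
Rounding to N decimal places gives at most 0.5 × 10⁻ᴺ degrees of error, i.e. 0.5 × 10⁻ᴺ × 76352.4 m.
Setting 38176.2 × 10⁻ᴺ ≤ 0.0070 gives 10ᴺ ≥ 5.454e+06, i.e. N ≥ 6.74.
So 7 decimal places suffice (0.00382 m); 6 would allow up to 0.0382 m.

7 decimal places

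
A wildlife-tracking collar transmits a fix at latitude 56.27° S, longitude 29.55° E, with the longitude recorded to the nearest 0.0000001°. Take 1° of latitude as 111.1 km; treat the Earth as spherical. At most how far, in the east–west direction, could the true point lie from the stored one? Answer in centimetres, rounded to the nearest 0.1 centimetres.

0.3 centimetres

Rounding to 7 decimal places leaves the longitude within ±5e-08° of the true value.
One degree of longitude at 56.27° is 111100 × cos 56.27° ≈ 111100 × 0.5553 = 61691.6 m.
Maximum E–W displacement: 5e-08 × 61691.6 = 0.00308458 m.
That is 0.00308458 m = 0.30846 cm.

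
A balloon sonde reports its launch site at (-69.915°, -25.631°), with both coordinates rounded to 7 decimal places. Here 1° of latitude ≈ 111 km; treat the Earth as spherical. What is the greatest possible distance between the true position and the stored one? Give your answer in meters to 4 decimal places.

0.0059 meters

Rounding to 7 decimal places leaves each coordinate within ±5e-08° of the true value.
N–S: 5e-08° × 111000 m/° = 0.00555 m.
E–W at 69.915°: 5e-08° × 111000 × cos 69.915° = 5e-08 × 111000 × 0.3434 ≈ 0.00190595 m.
The two errors are perpendicular, so the maximum displacement is √(0.00555² + 0.00190595²) ≈ 0.00586815 m.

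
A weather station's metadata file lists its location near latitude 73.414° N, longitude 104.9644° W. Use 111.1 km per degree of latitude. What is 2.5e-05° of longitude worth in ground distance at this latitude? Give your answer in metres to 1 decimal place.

0.8 metres

One degree of longitude here spans 111100 × cos 73.414° = 111100 × 0.2855 ≈ 31714 m; 2.5e-05° of that is 0.792849 m.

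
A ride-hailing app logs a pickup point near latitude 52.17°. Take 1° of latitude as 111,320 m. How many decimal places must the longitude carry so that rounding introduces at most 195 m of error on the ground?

3 decimal places

At 52.17° one degree of longitude covers 111320 × cos 52.17° ≈ 111320 × 0.6133 ≈ 68274.9 m.
With N decimal places the half-ulp bound is 0.5·10⁻ᴺ°, or 0.5·10⁻ᴺ × 68274.9 m on the ground.
Need 0.5 × 68274.9 × 10⁻ᴺ ≤ 195 → 10⁻ᴺ ≤ 5.712e-03, so N ≥ 2.24.
So 3 decimal places suffice (34.1 m); 2 would allow up to 341 m.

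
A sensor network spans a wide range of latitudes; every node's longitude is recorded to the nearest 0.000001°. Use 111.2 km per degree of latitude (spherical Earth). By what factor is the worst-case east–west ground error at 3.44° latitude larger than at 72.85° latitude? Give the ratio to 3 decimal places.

3.385

Rounding to 6 decimal places leaves the longitude within ±5e-07° of the true value.
At 3.44°: 5e-07° × 111200 × cos 3.44° = 5e-07 × 111200 × 0.9982 ≈ 0.0555 m.
Error at 72.85° = 5e-07° × 111200 × cos 72.85° ≈ 0.0556 × 0.2949 = 0.016395 m.
The ratio reduces to cos 3.44° / cos 72.85° = 0.9982/0.2949 ≈ 3.3852.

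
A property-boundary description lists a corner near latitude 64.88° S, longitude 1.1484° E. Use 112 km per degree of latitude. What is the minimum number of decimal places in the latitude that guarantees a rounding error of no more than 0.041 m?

7 decimal places

One degree of latitude covers 112000 m.
Rounding to N decimal places gives at most 0.5 × 10⁻ᴺ degrees of error, i.e. 0.5 × 10⁻ᴺ × 112000 m.
Setting 56000 × 10⁻ᴺ ≤ 0.041 gives 10ᴺ ≥ 1.366e+06, i.e. N ≥ 6.14.
N = 6 would give 0.056 m (too coarse); N = 7 gives 0.0056 m ≤ 0.041 m.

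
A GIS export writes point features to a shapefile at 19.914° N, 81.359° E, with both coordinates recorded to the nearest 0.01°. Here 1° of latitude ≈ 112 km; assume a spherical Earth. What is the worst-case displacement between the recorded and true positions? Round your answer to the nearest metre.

Rounding to 2 decimal places leaves each coordinate within ±0.005° of the true value.
Latitude error → 0.005 × 112000 = 560 m along the meridian.
Longitude error → 0.005 × 112000 × cos 19.914° = 0.005 × 112000 × 0.9402 ≈ 526.515 m.
Combining orthogonally: (560² + 526.515²)^½ ≈ 768.647 m.

769 metres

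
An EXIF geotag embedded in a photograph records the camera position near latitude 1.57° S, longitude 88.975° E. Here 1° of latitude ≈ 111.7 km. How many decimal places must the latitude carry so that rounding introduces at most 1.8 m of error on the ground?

One degree of latitude covers 111700 m.
Rounding to N decimal places gives at most 0.5 × 10⁻ᴺ degrees of error, i.e. 0.5 × 10⁻ᴺ × 111700 m.
Setting 55850 × 10⁻ᴺ ≤ 1.8 gives 10ᴺ ≥ 3.103e+04, i.e. N ≥ 4.49.
At 4 places the error can reach 5.58 m, but 5 places keeps it to 0.558 m.

5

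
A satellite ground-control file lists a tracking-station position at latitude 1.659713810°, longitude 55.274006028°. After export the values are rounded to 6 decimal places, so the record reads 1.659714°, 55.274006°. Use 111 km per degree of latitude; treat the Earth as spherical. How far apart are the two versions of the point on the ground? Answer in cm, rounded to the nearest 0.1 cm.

2.1 cm

The latitude changed by -0.000000190° and the longitude by +0.000000028°.
North–south shift: -0.000000190 × 111000 = -0.02109 m.
E–W at 1.65971°: 0.000000028° × 111000 × cos 1.65971° = 0.000000028 × 111000 × 0.9996 ≈ 0.0031067 m.
Hypotenuse of the two orthogonal shifts: √(0.02109² + 0.0031067²) = 0.0213176 m.
That is 0.0213176 m = 2.1318 cm.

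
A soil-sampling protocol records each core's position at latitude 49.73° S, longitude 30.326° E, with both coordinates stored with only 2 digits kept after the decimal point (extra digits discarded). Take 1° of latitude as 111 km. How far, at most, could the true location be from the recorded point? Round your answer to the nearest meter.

Truncating at 2 decimal places can drop up to a full unit in the last place, so each coordinate may be off by as much as 0.01°.
North–south component: 0.01° × 111000 = 1110 m.
Longitude error → 0.01 × 111000 × cos 49.73° = 0.01 × 111000 × 0.6464 ≈ 717.493 m.
Worst case both components are at the extreme and orthogonal: √(1110² + 717.493²) ≈ 1321.7 m.

1322 meters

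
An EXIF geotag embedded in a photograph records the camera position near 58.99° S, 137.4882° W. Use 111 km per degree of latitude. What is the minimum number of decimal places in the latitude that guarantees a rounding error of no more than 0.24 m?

One degree of latitude covers 111000 m.
N decimal places → at most half a unit in the last place, 0.5 × 10⁻ᴺ° = 111000/2 × 10⁻ᴺ m.
Setting 55500 × 10⁻ᴺ ≤ 0.24 gives 10ᴺ ≥ 2.312e+05, i.e. N ≥ 5.36.
So 6 decimal places suffice (0.0555 m); 5 would allow up to 0.555 m.

6 decimal places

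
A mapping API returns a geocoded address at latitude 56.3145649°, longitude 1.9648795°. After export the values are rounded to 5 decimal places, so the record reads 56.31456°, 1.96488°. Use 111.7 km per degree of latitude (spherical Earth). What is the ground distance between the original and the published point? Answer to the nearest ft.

2 ft

Δlat = 56.3145649 − 56.31456 = +0.0000049°; Δlon = 1.9648795 − 1.96488 = -0.0000005°.
N–S: 0.0000049° × 111700 m/° = 0.54733 m.
E–W at 56.3146°: -0.0000005° × 111700 × cos 56.3146° = -0.0000005 × 111700 × 0.5546 ≈ -0.0309763 m.
Distance: √(0.54733² + 0.0309763²) ≈ 0.548206 m.
In feet: 0.548206 m ÷ 0.3048 ≈ 1.7986 ft.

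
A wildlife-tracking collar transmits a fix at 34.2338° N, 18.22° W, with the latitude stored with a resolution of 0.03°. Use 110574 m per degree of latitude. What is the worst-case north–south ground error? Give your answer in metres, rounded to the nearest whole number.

1659 metres

With a 0.03° grid the true value lies within half a step, ±0.03°/2 = ±0.015°, of the stored one.
Along the meridian that is 0.015° × 110574 m/° = 1658.61 m.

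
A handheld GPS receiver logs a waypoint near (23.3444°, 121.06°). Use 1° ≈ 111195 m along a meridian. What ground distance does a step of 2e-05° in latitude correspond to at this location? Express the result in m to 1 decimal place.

Along a meridian 2e-05° is 2e-05 × 111195 = 2.2239 m.

2.2 m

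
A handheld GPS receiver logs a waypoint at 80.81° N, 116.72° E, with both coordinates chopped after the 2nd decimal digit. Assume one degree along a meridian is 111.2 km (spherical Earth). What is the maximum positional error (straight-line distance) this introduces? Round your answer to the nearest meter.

1126 meters

Truncating at 2 decimal places can drop up to a full unit in the last place, so each coordinate may be off by as much as 0.01°.
North–south component: 0.01° × 111200 = 1112 m.
E–W at 80.81°: 0.01° × 111200 × cos 80.81° = 0.01 × 111200 × 0.1597 ≈ 177.596 m.
Worst case both components are at the extreme and orthogonal: √(1112² + 177.596²) ≈ 1126.09 m.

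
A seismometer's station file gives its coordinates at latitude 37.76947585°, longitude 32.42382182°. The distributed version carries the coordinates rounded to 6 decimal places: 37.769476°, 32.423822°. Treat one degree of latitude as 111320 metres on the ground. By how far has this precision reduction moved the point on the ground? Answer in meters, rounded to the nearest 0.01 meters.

The latitude changed by -0.00000015° and the longitude by -0.00000018°.
North–south shift: -0.00000015 × 111320 = -0.016698 m.
E–W at 37.7695°: -0.00000018° × 111320 × cos 37.7695° = -0.00000018 × 111320 × 0.7905 ≈ -0.0158394 m.
Distance: √(0.016698² + 0.0158394²) ≈ 0.0230154 m.

0.02 meters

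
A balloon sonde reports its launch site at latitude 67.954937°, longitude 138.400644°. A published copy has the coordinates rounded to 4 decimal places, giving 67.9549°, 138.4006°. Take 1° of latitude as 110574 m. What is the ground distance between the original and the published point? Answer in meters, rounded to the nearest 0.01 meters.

Δlat = 67.954937 − 67.9549 = +0.000037°; Δlon = 138.400644 − 138.4006 = +0.000044°.
N–S: 0.000037° × 110574 m/° = 4.09124 m.
E–W at 67.9549°: 0.000044° × 110574 × cos 67.9549° = 0.000044 × 110574 × 0.3753 ≈ 1.82611 m.
Distance: √(4.09124² + 1.82611²) ≈ 4.48028 m.

4.48 meters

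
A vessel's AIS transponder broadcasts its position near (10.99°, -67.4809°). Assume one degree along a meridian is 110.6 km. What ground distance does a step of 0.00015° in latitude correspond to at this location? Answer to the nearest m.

17 m

Along a meridian 0.00015° is 0.00015 × 110600 = 16.59 m.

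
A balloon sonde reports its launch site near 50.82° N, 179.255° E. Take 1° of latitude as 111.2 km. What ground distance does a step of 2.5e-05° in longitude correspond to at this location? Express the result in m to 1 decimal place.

2.5e-05° of longitude at 50.82° is 2.5e-05 × 111200 × cos 50.82° ≈ 2.5e-05 × 70251.6 = 1.75629 m.

1.8 m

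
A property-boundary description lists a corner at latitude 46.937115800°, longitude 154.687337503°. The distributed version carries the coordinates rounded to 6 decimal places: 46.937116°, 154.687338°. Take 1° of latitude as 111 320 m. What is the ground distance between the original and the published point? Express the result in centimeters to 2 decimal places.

Δlat = 46.937115800 − 46.937116 = -0.000000200°; Δlon = 154.687337503 − 154.687338 = -0.000000497°.
North–south shift: -0.000000200 × 111320 = -0.022264 m.
E–W at 46.9371°: -0.000000497° × 111320 × cos 46.9371° = -0.000000497 × 111320 × 0.6828 ≈ -0.0377767 m.
Distance: √(0.022264² + 0.0377767²) ≈ 0.0438493 m.
That is 0.0438493 m = 4.3849 cm.

4.38 centimeters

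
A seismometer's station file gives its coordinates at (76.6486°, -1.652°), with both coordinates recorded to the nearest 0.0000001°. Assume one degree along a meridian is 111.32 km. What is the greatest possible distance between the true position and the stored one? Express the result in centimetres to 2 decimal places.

Rounding to 7 decimal places leaves each coordinate within ±5e-08° of the true value.
North–south component: 5e-08° × 111320 = 0.005566 m.
Longitude error → 5e-08 × 111320 × cos 76.6486° = 5e-08 × 111320 × 0.2309 ≈ 0.00128532 m.
Worst case both components are at the extreme and orthogonal: √(0.005566² + 0.00128532²) ≈ 0.00571248 m.
That is 0.00571248 m = 0.57125 cm.

0.57 centimetres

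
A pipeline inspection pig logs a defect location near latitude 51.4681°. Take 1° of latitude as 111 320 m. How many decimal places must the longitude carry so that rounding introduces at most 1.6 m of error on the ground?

5

At 51.4681° one degree of longitude covers 111320 × cos 51.4681° ≈ 111320 × 0.6230 ≈ 69346.8 m.
N decimal places → at most half a unit in the last place, 0.5 × 10⁻ᴺ° = 69346.8/2 × 10⁻ᴺ m.
Setting 34673.4 × 10⁻ᴺ ≤ 1.6 gives 10ᴺ ≥ 2.167e+04, i.e. N ≥ 4.34.
N = 4 would give 3.47 m (too coarse); N = 5 gives 0.347 m ≤ 1.6 m.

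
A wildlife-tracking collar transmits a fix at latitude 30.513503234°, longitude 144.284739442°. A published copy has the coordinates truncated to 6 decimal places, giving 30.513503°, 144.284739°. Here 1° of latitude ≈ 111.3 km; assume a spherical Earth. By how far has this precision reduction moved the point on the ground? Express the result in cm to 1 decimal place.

The latitude changed by +0.000000234° and the longitude by +0.000000442°.
N–S: 0.000000234° × 111300 m/° = 0.0260442 m.
East–west at this latitude: 0.000000442° × 111300 × cos 30.5135° ≈ 0.000000442 × 95886 = 0.0423816 m.
Hypotenuse of the two orthogonal shifts: √(0.0260442² + 0.0423816²) = 0.0497444 m.
That is 0.0497444 m = 4.9744 cm.

5.0 cm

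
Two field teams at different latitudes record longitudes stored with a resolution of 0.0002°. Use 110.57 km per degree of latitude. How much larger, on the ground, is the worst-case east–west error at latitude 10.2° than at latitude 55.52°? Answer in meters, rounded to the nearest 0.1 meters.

4.6 meters

With a 0.0002° grid the true value lies within half a step, ±0.0002°/2 = ±0.0001°, of the stored one.
At 10.2°: 0.0001° × 110570 × cos 10.2° = 0.0001 × 110570 × 0.9842 ≈ 10.882 m.
Error at 55.52° = 0.0001° × 110570 × cos 55.52° ≈ 11.057 × 0.5661 = 6.2596 m.
So the lower-latitude error exceeds the higher by 10.882 − 6.2596 = 4.6227 m.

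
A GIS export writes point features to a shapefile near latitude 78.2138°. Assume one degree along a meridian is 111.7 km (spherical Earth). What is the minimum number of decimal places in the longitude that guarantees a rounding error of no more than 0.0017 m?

7

At 78.2138° one degree of longitude covers 111700 × cos 78.2138° ≈ 111700 × 0.2043 ≈ 22815.9 m.
N decimal places → at most half a unit in the last place, 0.5 × 10⁻ᴺ° = 22815.9/2 × 10⁻ᴺ m.
Need 0.5 × 22815.9 × 10⁻ᴺ ≤ 0.0017 → 10⁻ᴺ ≤ 1.490e-07, so N ≥ 6.83.
N = 6 would give 0.0114 m (too coarse); N = 7 gives 0.00114 m ≤ 0.0017 m.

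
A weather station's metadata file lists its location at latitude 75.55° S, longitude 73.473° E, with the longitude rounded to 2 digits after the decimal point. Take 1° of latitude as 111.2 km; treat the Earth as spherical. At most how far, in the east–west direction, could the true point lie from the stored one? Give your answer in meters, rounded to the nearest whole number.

139 meters

Rounding to 2 decimal places leaves the longitude within ±0.005° of the true value.
One degree of longitude at 75.55° is 111200 × cos 75.55° ≈ 111200 × 0.2495 = 27748.3 m.
East–west error: 0.005° × 27748.3 m/° ≈ 138.741 m.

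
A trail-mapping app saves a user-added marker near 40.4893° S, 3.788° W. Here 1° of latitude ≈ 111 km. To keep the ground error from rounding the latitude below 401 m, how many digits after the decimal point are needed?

3

One degree of latitude covers 111000 m.
Rounding to N decimal places gives at most 0.5 × 10⁻ᴺ degrees of error, i.e. 0.5 × 10⁻ᴺ × 111000 m.
Setting 55500 × 10⁻ᴺ ≤ 401 gives 10ᴺ ≥ 138.4, i.e. N ≥ 2.14.
So 3 decimal places suffice (55.5 m); 2 would allow up to 555 m.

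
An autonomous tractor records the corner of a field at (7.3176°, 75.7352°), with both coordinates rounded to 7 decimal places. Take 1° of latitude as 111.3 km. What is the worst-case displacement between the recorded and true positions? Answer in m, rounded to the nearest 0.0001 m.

Rounding to 7 decimal places leaves each coordinate within ±5e-08° of the true value.
N–S: 5e-08° × 111300 m/° = 0.005565 m.
East–west component at 7.3176°: 5e-08° × 111300 × cos 7.3176° ≈ 5e-08 × 110394 ≈ 0.00551968 m.
The two errors are perpendicular, so the maximum displacement is √(0.005565² + 0.00551968²) ≈ 0.00783811 m.

0.0078 m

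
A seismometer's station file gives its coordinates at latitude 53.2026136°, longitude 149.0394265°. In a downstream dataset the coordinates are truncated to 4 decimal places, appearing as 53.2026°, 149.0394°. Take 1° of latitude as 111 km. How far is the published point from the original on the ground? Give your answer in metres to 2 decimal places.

2.32 metres

The latitude changed by +0.0000136° and the longitude by +0.0000265°.
N–S: 0.0000136° × 111000 m/° = 1.5096 m.
E–W at 53.2026°: 0.0000265° × 111000 × cos 53.2026° = 0.0000265 × 111000 × 0.5990 ≈ 1.76192 m.
Combined displacement = (1.5096² + 1.76192²)^½ ≈ 2.32018 m.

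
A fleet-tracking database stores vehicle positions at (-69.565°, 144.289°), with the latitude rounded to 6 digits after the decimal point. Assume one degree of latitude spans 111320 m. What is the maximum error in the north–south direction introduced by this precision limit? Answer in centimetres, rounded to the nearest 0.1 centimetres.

5.6 centimetres

Rounding to 6 decimal places leaves the latitude within ±5e-07° of the true value.
Along the meridian that is 5e-07° × 111320 m/° = 0.05566 m.
That is 0.05566 m = 5.566 cm.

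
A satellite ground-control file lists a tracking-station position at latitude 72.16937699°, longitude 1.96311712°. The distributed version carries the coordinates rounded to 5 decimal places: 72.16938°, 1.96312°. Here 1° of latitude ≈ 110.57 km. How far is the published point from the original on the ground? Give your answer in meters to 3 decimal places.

0.347 meters

The latitude changed by -0.00000301° and the longitude by -0.00000288°.
N–S: -0.00000301° × 110570 m/° = -0.332816 m.
East–west at this latitude: -0.00000288° × 110570 × cos 72.1694° ≈ -0.00000288 × 33857 = -0.0975081 m.
Hypotenuse of the two orthogonal shifts: √(0.332816² + 0.0975081²) = 0.346806 m.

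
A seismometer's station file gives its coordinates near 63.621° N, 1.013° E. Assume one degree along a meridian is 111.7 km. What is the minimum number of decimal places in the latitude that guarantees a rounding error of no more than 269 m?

One degree of latitude covers 111700 m.
Rounding to N decimal places gives at most 0.5 × 10⁻ᴺ degrees of error, i.e. 0.5 × 10⁻ᴺ × 111700 m.
Setting 55850 × 10⁻ᴺ ≤ 269 gives 10ᴺ ≥ 207.6, i.e. N ≥ 2.32.
So 3 decimal places suffice (55.9 m); 2 would allow up to 558 m.

3 decimal places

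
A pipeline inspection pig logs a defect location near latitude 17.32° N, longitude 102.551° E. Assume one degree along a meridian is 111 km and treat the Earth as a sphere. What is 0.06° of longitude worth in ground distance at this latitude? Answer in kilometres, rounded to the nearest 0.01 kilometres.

6.36 kilometres

At 17.32° a degree of longitude is 111000 × cos 17.32° ≈ 105967 m, so 0.06° corresponds to 6358.02 m.
That is 6358.02 m = 6.358 km.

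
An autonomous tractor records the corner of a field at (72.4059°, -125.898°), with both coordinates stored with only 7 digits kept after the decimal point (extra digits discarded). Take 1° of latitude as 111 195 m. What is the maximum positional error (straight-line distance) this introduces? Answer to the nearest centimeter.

Truncating at 7 decimal places can drop up to a full unit in the last place, so each coordinate may be off by as much as 1e-07°.
N–S: 1e-07° × 111195 m/° = 0.0111195 m.
Longitude error → 1e-07 × 111195 × cos 72.4059° = 1e-07 × 111195 × 0.3023 ≈ 0.00336111 m.
Worst case both components are at the extreme and orthogonal: √(0.0111195² + 0.00336111²) ≈ 0.0116164 m.
That is 0.0116164 m = 1.1616 cm.

1 centimeters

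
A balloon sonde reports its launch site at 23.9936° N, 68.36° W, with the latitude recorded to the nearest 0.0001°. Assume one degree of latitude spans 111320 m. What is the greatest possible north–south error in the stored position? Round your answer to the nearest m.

6 m

Rounding to 4 decimal places leaves the latitude within ±5e-05° of the true value.
North–south distance: 5e-05° × 111320 m/° = 5.566 m.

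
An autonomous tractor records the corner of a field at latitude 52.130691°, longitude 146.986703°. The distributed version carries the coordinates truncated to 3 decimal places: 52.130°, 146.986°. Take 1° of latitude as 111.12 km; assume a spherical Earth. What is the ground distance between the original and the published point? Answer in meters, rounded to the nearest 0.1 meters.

90.5 meters

Δlat = 52.130691 − 52.130 = +0.000691°; Δlon = 146.986703 − 146.986 = +0.000703°.
N–S: 0.000691° × 111120 m/° = 76.7839 m.
E–W at 52.13°: 0.000703° × 111120 × cos 52.13° = 0.000703 × 111120 × 0.6139 ≈ 47.9541 m.
Hypotenuse of the two orthogonal shifts: √(76.7839² + 47.9541²) = 90.5282 m.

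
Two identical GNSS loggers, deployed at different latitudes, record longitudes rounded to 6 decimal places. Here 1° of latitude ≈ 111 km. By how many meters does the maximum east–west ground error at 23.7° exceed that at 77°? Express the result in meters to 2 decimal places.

0.04 meters

Rounding to 6 decimal places leaves the longitude within ±5e-07° of the true value.
Error at 23.7° = 5e-07° × 111000 × cos 23.7° ≈ 0.0555 × 0.9157 = 0.050819 m.
Error at 77° = 5e-07° × 111000 × cos 77° ≈ 0.0555 × 0.2250 = 0.012485 m.
So the lower-latitude error exceeds the higher by 0.050819 − 0.012485 = 0.038334 m.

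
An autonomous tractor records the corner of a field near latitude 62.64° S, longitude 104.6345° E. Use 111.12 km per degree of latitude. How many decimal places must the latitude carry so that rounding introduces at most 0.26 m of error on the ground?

6 decimal places

One degree of latitude covers 111120 m.
With N decimal places the half-ulp bound is 0.5·10⁻ᴺ°, or 0.5·10⁻ᴺ × 111120 m on the ground.
Setting 55560 × 10⁻ᴺ ≤ 0.26 gives 10ᴺ ≥ 2.137e+05, i.e. N ≥ 5.33.
So 6 decimal places suffice (0.0556 m); 5 would allow up to 0.556 m.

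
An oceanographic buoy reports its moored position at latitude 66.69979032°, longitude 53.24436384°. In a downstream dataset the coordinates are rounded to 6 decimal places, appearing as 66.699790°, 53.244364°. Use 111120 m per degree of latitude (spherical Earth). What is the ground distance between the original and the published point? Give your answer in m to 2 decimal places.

The latitude changed by +0.00000032° and the longitude by -0.00000016°.
N–S: 0.00000032° × 111120 m/° = 0.0355584 m.
East–west at this latitude: -0.00000016° × 111120 × cos 66.6998° ≈ -0.00000016 × 43953.4 = -0.00703254 m.
Hypotenuse of the two orthogonal shifts: √(0.0355584² + 0.00703254²) = 0.0362472 m.

0.04 m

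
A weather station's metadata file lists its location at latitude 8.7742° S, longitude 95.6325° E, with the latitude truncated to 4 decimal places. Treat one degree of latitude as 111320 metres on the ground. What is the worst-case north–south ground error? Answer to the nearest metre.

Truncating at 4 decimal places can drop up to a full unit in the last place, so the latitude may be off by as much as 0.0001°.
North–south distance: 0.0001° × 111320 m/° = 11.132 m.

11 metres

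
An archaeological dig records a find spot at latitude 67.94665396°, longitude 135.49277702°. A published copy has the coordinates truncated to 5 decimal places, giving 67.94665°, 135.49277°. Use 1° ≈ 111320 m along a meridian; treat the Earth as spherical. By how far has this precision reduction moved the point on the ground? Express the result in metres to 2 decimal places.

The latitude changed by +0.00000396° and the longitude by +0.00000702°.
North–south shift: 0.00000396 × 111320 = 0.440827 m.
East–west at this latitude: 0.00000702° × 111320 × cos 67.9467° ≈ 0.00000702 × 41797.3 = 0.293417 m.
Distance: √(0.440827² + 0.293417²) ≈ 0.529549 m.

0.53 metres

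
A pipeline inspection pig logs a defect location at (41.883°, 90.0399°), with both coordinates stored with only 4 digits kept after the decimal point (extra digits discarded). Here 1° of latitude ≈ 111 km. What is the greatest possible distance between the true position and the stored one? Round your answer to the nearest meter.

Truncating at 4 decimal places can drop up to a full unit in the last place, so each coordinate may be off by as much as 0.0001°.
N–S: 0.0001° × 111000 m/° = 11.1 m.
East–west component at 41.883°: 0.0001° × 111000 × cos 41.883° ≈ 0.0001 × 82640.6 ≈ 8.26406 m.
The two errors are perpendicular, so the maximum displacement is √(11.1² + 8.26406²) ≈ 13.8385 m.

14 meters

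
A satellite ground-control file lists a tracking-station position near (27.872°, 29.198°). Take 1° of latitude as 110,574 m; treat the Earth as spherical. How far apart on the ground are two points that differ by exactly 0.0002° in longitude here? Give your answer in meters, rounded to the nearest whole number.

At 27.872° a degree of longitude is 110574 × cos 27.872° ≈ 97746.8 m, so 0.0002° corresponds to 19.5494 m.

20 meters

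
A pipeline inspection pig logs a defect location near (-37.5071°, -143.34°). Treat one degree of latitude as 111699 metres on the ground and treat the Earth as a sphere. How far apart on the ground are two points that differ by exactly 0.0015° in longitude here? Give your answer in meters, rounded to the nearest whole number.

133 meters

One degree of longitude here spans 111699 × cos 37.5071° = 111699 × 0.7933 ≈ 88608.3 m; 0.0015° of that is 132.913 m.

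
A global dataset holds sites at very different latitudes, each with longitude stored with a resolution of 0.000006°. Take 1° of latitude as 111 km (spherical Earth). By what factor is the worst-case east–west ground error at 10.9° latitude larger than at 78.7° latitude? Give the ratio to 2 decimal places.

With a 0.000006° grid the true value lies within half a step, ±0.000006°/2 = ±3e-06°, of the stored one.
At 10.9°: 3e-06° × 111000 × cos 10.9° = 3e-06 × 111000 × 0.9820 ≈ 0.32699 m.
Error at 78.7° = 3e-06° × 111000 × cos 78.7° ≈ 0.333 × 0.1959 = 0.06525 m.
The ratio reduces to cos 10.9° / cos 78.7° = 0.9820/0.1959 ≈ 5.0114.

5.01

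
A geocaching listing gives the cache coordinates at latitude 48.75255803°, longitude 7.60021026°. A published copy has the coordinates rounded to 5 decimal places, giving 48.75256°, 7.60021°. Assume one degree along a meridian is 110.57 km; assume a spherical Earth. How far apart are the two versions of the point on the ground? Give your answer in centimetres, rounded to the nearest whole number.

Δlat = 48.75255803 − 48.75256 = -0.00000197°; Δlon = 7.60021026 − 7.60021 = +0.00000026°.
N–S: -0.00000197° × 110570 m/° = -0.217823 m.
East–west at this latitude: 0.00000026° × 110570 × cos 48.7526° ≈ 0.00000026 × 72900.2 = 0.018954 m.
Combined displacement = (0.217823² + 0.018954²)^½ ≈ 0.218646 m.
That is 0.218646 m = 21.865 cm.

22 centimetres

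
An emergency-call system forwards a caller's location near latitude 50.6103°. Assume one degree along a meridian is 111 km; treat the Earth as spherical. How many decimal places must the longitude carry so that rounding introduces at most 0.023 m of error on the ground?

7

At 50.6103° one degree of longitude covers 111000 × cos 50.6103° ≈ 111000 × 0.6346 ≈ 70439.7 m.
N decimal places → at most half a unit in the last place, 0.5 × 10⁻ᴺ° = 70439.7/2 × 10⁻ᴺ m.
Setting 35219.8 × 10⁻ᴺ ≤ 0.023 gives 10ᴺ ≥ 1.531e+06, i.e. N ≥ 6.19.
So 7 decimal places suffice (0.00352 m); 6 would allow up to 0.0352 m.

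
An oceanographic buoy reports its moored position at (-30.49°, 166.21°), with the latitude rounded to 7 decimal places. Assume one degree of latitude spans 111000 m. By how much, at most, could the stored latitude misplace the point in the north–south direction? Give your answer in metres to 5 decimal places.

Rounding to 7 decimal places leaves the latitude within ±5e-08° of the true value.
So the N–S error is at most 5e-08 × 111000 = 0.00555 m.

0.00555 metres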